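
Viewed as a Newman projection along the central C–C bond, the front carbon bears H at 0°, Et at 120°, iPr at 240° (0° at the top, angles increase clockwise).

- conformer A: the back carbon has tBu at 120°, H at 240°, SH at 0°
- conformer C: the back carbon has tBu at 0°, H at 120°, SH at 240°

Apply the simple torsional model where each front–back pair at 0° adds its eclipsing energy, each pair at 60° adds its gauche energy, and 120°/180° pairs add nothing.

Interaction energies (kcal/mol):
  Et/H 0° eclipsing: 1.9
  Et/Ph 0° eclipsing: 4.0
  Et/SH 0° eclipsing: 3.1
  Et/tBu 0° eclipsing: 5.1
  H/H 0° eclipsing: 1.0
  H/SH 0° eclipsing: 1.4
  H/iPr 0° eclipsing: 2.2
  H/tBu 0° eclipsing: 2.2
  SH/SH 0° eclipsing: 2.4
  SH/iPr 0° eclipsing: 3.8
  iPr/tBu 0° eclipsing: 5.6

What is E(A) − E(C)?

A is eclipsed. H at 0° is eclipsed with SH at 0° (1.4); Et at 120° is eclipsed with tBu at 120° (5.1); iPr at 240° is eclipsed with H at 240° (2.2). Total 8.7 kcal/mol.
C is eclipsed. H at 0° is eclipsed with tBu at 0° (2.2); Et at 120° is eclipsed with H at 120° (1.9); iPr at 240° is eclipsed with SH at 240° (3.8). Total 7.9 kcal/mol.
E(A) − E(C) = 8.7 − 7.9 = +0.8 kcal/mol.

+0.8 kcal/mol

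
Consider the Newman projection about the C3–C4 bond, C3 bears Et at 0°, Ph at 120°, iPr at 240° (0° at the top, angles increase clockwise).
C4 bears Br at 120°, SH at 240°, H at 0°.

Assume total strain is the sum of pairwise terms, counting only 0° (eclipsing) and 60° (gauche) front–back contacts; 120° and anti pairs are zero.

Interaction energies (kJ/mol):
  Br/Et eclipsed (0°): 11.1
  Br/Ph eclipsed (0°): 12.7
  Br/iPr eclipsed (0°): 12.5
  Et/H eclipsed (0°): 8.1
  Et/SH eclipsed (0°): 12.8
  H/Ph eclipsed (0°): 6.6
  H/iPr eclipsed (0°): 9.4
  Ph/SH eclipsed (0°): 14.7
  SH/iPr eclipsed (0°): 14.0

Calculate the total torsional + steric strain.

34.8 kJ/mol

This conformer (eclipsed): Et(0°)/H(0°) eclipsed 8.1; Ph(120°)/Br(120°) eclipsed 12.7; iPr(240°)/SH(240°) eclipsed 14.0 → 34.8 kJ/mol.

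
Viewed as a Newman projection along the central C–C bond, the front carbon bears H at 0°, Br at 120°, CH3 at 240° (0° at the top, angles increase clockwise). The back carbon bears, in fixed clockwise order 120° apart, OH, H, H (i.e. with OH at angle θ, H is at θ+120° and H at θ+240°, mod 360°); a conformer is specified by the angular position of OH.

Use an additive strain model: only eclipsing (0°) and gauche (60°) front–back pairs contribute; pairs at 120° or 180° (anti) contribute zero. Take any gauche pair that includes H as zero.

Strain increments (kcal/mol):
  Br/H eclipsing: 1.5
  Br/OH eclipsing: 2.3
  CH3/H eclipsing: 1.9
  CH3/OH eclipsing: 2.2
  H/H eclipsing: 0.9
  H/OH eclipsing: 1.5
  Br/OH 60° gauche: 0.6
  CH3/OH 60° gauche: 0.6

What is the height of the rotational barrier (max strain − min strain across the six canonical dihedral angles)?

OH at 0° (eclipsed): H(0°)/OH(0°) eclipsed 1.5; Br(120°)/H(120°) eclipsed 1.5; CH3(240°)/H(240°) eclipsed 1.9 → 4.9 kcal/mol.
OH at 60° (staggered): Br(120°)/OH(60°) gauche 0.6 → 0.6 kcal/mol.
OH at 120° (eclipsed): H(0°)/H(0°) eclipsed 0.9; Br(120°)/OH(120°) eclipsed 2.3; CH3(240°)/H(240°) eclipsed 1.9 → 5.1 kcal/mol.
OH at 180° (staggered): Br(120°)/OH(180°) gauche 0.6; CH3(240°)/OH(180°) gauche 0.6 → 1.2 kcal/mol.
OH at 240° (eclipsed): H(0°)/H(0°) eclipsed 0.9; Br(120°)/H(120°) eclipsed 1.5; CH3(240°)/OH(240°) eclipsed 2.2 → 4.6 kcal/mol.
OH at 300° (staggered): CH3(240°)/OH(300°) gauche 0.6 → 0.6 kcal/mol.
Max at 120° (5.1 kcal/mol), min at 60° (0.6 kcal/mol); barrier = 4.5 kcal/mol.

4.5 kcal/mol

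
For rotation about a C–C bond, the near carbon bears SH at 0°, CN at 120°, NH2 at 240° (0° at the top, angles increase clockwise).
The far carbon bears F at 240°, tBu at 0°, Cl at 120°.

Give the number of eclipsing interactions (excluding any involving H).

Non-H eclipsing pairs: SH(0°)/tBu(0°); CN(120°)/Cl(120°); NH2(240°)/F(240°) — 3 interactions.

3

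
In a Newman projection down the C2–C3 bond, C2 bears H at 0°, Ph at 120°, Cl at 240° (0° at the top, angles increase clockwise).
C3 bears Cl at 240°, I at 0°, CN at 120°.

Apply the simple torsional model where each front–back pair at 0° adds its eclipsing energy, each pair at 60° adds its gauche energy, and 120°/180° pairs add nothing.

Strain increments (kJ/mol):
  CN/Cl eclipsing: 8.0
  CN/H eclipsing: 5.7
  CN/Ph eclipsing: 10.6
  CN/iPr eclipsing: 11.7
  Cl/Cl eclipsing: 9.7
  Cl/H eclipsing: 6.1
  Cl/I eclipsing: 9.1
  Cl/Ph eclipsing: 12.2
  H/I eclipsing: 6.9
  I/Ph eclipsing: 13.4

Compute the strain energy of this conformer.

27.2 kJ/mol

This conformer (eclipsed): H(0°)/I(0°) eclipsed 6.9; Ph(120°)/CN(120°) eclipsed 10.6; Cl(240°)/Cl(240°) eclipsed 9.7 → 27.2 kJ/mol.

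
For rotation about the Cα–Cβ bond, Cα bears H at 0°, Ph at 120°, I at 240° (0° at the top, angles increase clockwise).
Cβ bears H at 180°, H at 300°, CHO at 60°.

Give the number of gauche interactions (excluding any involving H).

1

Non-H gauche pairs: Ph(120°)/CHO(60°) — 1 interaction.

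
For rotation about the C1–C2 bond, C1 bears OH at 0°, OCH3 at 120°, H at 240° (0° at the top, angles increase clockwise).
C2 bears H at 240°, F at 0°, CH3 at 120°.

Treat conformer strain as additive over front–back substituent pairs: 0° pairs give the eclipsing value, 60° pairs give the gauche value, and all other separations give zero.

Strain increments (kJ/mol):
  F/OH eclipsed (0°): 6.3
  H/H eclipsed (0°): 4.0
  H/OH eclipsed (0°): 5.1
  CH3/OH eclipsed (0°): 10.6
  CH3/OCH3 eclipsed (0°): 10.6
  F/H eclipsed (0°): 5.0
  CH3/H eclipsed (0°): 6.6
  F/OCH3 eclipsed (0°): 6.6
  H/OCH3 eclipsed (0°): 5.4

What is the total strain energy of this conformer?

This conformer (eclipsed): OH(0°)/F(0°) eclipsed 6.3; OCH3(120°)/CH3(120°) eclipsed 10.6; H(240°)/H(240°) eclipsed 4.0 → 20.9 kJ/mol.

20.9 kJ/mol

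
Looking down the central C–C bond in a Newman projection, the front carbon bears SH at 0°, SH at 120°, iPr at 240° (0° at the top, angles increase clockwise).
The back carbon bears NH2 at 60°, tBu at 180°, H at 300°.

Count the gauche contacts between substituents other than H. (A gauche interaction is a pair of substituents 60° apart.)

Non-H gauche pairs: SH(0°)/NH2(60°); SH(120°)/NH2(60°); SH(120°)/tBu(180°); iPr(240°)/tBu(180°) — 4 interactions.

4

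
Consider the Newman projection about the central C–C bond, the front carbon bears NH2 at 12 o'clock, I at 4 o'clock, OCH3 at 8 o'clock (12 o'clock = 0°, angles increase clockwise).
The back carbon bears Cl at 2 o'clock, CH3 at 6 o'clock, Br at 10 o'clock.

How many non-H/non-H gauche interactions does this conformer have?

6

Non-H gauche pairs: NH2(0°)/Cl(60°); NH2(0°)/Br(300°); I(120°)/Cl(60°); I(120°)/CH3(180°); OCH3(240°)/CH3(180°); OCH3(240°)/Br(300°) — 6 interactions.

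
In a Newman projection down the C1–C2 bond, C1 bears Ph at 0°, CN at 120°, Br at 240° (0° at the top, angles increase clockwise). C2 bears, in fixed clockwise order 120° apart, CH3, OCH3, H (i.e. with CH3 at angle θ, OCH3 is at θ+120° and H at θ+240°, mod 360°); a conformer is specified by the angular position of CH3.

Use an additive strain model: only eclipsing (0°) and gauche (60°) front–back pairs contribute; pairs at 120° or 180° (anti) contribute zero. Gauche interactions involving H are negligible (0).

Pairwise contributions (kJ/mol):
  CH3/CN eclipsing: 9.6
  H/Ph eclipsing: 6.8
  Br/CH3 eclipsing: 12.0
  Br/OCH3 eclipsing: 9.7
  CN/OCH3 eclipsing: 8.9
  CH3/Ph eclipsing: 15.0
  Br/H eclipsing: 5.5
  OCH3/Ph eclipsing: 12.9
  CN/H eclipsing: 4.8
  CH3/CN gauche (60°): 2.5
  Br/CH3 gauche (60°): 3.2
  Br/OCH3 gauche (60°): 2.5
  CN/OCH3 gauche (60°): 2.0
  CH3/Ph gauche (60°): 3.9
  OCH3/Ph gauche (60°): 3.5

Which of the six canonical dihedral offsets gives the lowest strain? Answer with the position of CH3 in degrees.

60°

CH3 at 0° (eclipsed): Ph–CH3 eclipsed, CN–OCH3 eclipsed, Br–H eclipsed; 15.0 + 8.9 + 5.5 = 29.4 kJ/mol.
CH3 at 60° (staggered): Ph–CH3 gauche, CN–CH3 gauche, CN–OCH3 gauche, Br–OCH3 gauche; 3.9 + 2.5 + 2.0 + 2.5 = 10.9 kJ/mol.
CH3 at 120° (eclipsed): Ph–H eclipsed, CN–CH3 eclipsed, Br–OCH3 eclipsed; 6.8 + 9.6 + 9.7 = 26.1 kJ/mol.
CH3 at 180° (staggered): Ph–OCH3 gauche, CN–CH3 gauche, Br–CH3 gauche, Br–OCH3 gauche; 3.5 + 2.5 + 3.2 + 2.5 = 11.7 kJ/mol.
CH3 at 240° (eclipsed): Ph–OCH3 eclipsed, CN–H eclipsed, Br–CH3 eclipsed; 12.9 + 4.8 + 12.0 = 29.7 kJ/mol.
CH3 at 300° (staggered): Ph–CH3 gauche, Ph–OCH3 gauche, CN–OCH3 gauche, Br–CH3 gauche; 3.9 + 3.5 + 2.0 + 3.2 = 12.6 kJ/mol.
The minimum (10.9 kJ/mol) occurs with CH3 at 60°.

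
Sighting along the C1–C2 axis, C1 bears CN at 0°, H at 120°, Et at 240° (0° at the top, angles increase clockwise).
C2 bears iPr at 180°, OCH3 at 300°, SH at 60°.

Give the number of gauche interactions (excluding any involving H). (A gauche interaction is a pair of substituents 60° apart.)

Non-H gauche pairs: CN(0°)/OCH3(300°); CN(0°)/SH(60°); Et(240°)/iPr(180°); Et(240°)/OCH3(300°) — 4 interactions.

4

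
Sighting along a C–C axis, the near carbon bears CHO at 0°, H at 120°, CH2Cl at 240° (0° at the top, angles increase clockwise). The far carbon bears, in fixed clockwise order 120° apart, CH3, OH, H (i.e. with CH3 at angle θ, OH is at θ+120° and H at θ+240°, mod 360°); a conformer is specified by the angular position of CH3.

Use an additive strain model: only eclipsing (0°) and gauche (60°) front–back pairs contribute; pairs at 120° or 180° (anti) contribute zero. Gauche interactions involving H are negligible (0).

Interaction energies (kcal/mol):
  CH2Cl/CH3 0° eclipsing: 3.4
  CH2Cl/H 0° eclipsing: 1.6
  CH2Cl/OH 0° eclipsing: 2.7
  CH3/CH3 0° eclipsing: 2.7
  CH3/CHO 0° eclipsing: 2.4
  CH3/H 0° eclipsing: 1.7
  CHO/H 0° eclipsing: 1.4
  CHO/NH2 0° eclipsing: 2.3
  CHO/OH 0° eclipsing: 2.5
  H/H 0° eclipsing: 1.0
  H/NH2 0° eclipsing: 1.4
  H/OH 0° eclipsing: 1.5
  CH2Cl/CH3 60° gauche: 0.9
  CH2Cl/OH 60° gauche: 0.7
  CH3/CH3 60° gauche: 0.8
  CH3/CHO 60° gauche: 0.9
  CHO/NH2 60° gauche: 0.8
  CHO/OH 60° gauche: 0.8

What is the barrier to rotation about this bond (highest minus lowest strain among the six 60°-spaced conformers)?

CH3 at 0° is eclipsed. CHO at 0° is eclipsed with CH3 at 0° (2.4); H at 120° is eclipsed with OH at 120° (1.5); CH2Cl at 240° is eclipsed with H at 240° (1.6). Total 5.5 kcal/mol.
CH3 at 60° is staggered. CHO at 0° is gauche with CH3 at 60° (0.9); CH2Cl at 240° is gauche with OH at 180° (0.7). Total 1.6 kcal/mol.
CH3 at 120° is eclipsed. CHO at 0° is eclipsed with H at 0° (1.4); H at 120° is eclipsed with CH3 at 120° (1.7); CH2Cl at 240° is eclipsed with OH at 240° (2.7). Total 5.8 kcal/mol.
CH3 at 180° is staggered. CHO at 0° is gauche with OH at 300° (0.8); CH2Cl at 240° is gauche with CH3 at 180° (0.9); CH2Cl at 240° is gauche with OH at 300° (0.7). Total 2.4 kcal/mol.
CH3 at 240° is eclipsed. CHO at 0° is eclipsed with OH at 0° (2.5); H at 120° is eclipsed with H at 120° (1.0); CH2Cl at 240° is eclipsed with CH3 at 240° (3.4). Total 6.9 kcal/mol.
CH3 at 300° is staggered. CHO at 0° is gauche with CH3 at 300° (0.9); CHO at 0° is gauche with OH at 60° (0.8); CH2Cl at 240° is gauche with CH3 at 300° (0.9). Total 2.6 kcal/mol.
Max at 240° (6.9 kcal/mol), min at 60° (1.6 kcal/mol); barrier = 5.3 kcal/mol.

5.3 kcal/mol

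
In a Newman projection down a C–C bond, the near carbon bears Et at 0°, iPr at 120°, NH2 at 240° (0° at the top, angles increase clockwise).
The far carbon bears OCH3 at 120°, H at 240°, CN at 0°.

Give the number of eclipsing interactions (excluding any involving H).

Non-H eclipsing pairs: Et(0°)/CN(0°); iPr(120°)/OCH3(120°) — 2 interactions.

2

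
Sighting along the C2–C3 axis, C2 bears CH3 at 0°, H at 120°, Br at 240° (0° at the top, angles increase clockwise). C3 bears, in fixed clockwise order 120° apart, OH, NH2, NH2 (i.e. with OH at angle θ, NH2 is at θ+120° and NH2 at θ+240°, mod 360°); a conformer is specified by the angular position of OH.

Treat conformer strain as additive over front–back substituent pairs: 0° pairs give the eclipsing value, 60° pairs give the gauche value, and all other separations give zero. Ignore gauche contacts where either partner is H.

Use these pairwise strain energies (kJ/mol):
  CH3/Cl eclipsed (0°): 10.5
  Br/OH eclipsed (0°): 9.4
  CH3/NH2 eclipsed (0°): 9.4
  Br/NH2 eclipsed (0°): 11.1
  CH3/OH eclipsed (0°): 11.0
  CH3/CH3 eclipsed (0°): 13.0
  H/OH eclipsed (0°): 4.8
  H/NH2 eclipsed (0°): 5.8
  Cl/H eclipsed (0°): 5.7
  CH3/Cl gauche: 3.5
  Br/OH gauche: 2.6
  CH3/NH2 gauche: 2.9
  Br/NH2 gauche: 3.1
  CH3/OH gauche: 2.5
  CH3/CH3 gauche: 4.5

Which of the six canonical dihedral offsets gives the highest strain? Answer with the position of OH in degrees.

0°

OH at 0° is eclipsed. CH3 at 0° is eclipsed with OH at 0° (11.0); H at 120° is eclipsed with NH2 at 120° (5.8); Br at 240° is eclipsed with NH2 at 240° (11.1). Total 27.9 kJ/mol.
OH at 60° is staggered. CH3 at 0° is gauche with OH at 60° (2.5); CH3 at 0° is gauche with NH2 at 300° (2.9); Br at 240° is gauche with NH2 at 180° (3.1); Br at 240° is gauche with NH2 at 300° (3.1). Total 11.6 kJ/mol.
OH at 120° is eclipsed. CH3 at 0° is eclipsed with NH2 at 0° (9.4); H at 120° is eclipsed with OH at 120° (4.8); Br at 240° is eclipsed with NH2 at 240° (11.1). Total 25.3 kJ/mol.
OH at 180° is staggered. CH3 at 0° is gauche with NH2 at 300° (2.9); CH3 at 0° is gauche with NH2 at 60° (2.9); Br at 240° is gauche with OH at 180° (2.6); Br at 240° is gauche with NH2 at 300° (3.1). Total 11.5 kJ/mol.
OH at 240° is eclipsed. CH3 at 0° is eclipsed with NH2 at 0° (9.4); H at 120° is eclipsed with NH2 at 120° (5.8); Br at 240° is eclipsed with OH at 240° (9.4). Total 24.6 kJ/mol.
OH at 300° is staggered. CH3 at 0° is gauche with OH at 300° (2.5); CH3 at 0° is gauche with NH2 at 60° (2.9); Br at 240° is gauche with OH at 300° (2.6); Br at 240° is gauche with NH2 at 180° (3.1). Total 11.1 kJ/mol.
The maximum (27.9 kJ/mol) occurs with OH at 0°.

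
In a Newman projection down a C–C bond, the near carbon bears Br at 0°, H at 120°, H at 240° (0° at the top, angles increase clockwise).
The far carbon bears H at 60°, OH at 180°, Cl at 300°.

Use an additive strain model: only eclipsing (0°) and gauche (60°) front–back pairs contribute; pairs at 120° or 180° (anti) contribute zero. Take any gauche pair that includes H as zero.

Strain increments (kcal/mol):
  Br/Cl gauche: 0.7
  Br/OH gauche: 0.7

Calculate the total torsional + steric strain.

0.7 kcal/mol

This conformer (staggered): Br(0°)/Cl(300°) gauche 0.7 → 0.7 kcal/mol.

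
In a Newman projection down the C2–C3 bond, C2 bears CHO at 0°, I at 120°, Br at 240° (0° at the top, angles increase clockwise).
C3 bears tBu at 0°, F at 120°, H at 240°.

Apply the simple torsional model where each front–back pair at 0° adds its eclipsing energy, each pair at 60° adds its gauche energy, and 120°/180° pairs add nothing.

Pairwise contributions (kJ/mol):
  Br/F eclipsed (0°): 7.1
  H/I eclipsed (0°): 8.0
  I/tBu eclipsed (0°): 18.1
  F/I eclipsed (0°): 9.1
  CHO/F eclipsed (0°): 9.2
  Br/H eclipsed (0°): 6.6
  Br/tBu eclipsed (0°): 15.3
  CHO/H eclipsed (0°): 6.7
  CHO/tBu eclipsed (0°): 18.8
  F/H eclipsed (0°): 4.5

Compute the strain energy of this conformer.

34.5 kJ/mol

This conformer (eclipsed): CHO(0°)/tBu(0°) eclipsed 18.8; I(120°)/F(120°) eclipsed 9.1; Br(240°)/H(240°) eclipsed 6.6 → 34.5 kJ/mol.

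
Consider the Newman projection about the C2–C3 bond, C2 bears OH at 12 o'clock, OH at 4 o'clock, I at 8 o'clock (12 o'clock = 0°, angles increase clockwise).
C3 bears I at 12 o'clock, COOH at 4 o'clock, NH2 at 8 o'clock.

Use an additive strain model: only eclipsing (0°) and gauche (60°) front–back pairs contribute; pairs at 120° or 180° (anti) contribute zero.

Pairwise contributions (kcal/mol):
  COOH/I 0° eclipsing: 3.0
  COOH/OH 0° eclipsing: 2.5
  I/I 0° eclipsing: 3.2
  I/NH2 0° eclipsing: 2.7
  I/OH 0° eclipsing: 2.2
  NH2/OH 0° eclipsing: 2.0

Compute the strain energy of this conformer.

7.4 kcal/mol

This conformer (eclipsed): OH(0°)/I(0°) eclipsed 2.2; OH(120°)/COOH(120°) eclipsed 2.5; I(240°)/NH2(240°) eclipsed 2.7 → 7.4 kcal/mol.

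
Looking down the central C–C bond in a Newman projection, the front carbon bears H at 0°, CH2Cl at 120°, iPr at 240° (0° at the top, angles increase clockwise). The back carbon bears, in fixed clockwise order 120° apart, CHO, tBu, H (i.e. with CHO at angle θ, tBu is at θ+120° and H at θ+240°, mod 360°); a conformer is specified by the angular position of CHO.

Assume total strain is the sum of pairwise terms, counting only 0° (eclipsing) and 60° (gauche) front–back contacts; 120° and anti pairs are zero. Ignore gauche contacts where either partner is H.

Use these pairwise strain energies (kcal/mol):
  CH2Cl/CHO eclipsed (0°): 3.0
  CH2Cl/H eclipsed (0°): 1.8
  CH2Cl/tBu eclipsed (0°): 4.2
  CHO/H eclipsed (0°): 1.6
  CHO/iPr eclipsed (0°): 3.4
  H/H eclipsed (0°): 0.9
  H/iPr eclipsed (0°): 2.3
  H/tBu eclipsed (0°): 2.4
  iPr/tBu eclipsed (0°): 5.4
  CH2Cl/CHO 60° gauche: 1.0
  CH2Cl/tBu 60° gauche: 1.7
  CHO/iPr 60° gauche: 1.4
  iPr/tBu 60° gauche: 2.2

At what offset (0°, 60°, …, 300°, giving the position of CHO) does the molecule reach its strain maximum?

120°

CHO at 0° (eclipsed): H(0°)/CHO(0°) eclipsed 1.6; CH2Cl(120°)/tBu(120°) eclipsed 4.2; iPr(240°)/H(240°) eclipsed 2.3 → 8.1 kcal/mol.
CHO at 60° (staggered): CH2Cl(120°)/CHO(60°) gauche 1.0; CH2Cl(120°)/tBu(180°) gauche 1.7; iPr(240°)/tBu(180°) gauche 2.2 → 4.9 kcal/mol.
CHO at 120° (eclipsed): H(0°)/H(0°) eclipsed 0.9; CH2Cl(120°)/CHO(120°) eclipsed 3.0; iPr(240°)/tBu(240°) eclipsed 5.4 → 9.3 kcal/mol.
CHO at 180° (staggered): CH2Cl(120°)/CHO(180°) gauche 1.0; iPr(240°)/CHO(180°) gauche 1.4; iPr(240°)/tBu(300°) gauche 2.2 → 4.6 kcal/mol.
CHO at 240° (eclipsed): H(0°)/tBu(0°) eclipsed 2.4; CH2Cl(120°)/H(120°) eclipsed 1.8; iPr(240°)/CHO(240°) eclipsed 3.4 → 7.6 kcal/mol.
CHO at 300° (staggered): CH2Cl(120°)/tBu(60°) gauche 1.7; iPr(240°)/CHO(300°) gauche 1.4 → 3.1 kcal/mol.
The maximum (9.3 kcal/mol) occurs with CHO at 120°.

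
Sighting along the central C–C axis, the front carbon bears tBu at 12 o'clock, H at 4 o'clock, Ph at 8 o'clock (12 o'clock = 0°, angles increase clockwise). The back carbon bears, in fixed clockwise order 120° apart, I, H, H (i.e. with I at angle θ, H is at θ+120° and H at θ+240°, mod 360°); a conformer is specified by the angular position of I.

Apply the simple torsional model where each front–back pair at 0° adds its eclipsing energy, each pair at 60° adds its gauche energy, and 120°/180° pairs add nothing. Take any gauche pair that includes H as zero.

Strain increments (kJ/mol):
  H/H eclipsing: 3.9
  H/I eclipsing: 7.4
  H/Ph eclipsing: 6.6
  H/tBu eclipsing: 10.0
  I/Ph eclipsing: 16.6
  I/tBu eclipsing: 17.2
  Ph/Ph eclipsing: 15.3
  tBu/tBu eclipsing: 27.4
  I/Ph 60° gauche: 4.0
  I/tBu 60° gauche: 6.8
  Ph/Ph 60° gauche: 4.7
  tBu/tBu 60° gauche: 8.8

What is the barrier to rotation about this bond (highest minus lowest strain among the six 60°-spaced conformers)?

I at 0° (eclipsed): tBu(0°)/I(0°) eclipsed 17.2; H(120°)/H(120°) eclipsed 3.9; Ph(240°)/H(240°) eclipsed 6.6 → 27.7 kJ/mol.
I at 60° (staggered): tBu(0°)/I(60°) gauche 6.8 → 6.8 kJ/mol.
I at 120° (eclipsed): tBu(0°)/H(0°) eclipsed 10.0; H(120°)/I(120°) eclipsed 7.4; Ph(240°)/H(240°) eclipsed 6.6 → 24.0 kJ/mol.
I at 180° (staggered): Ph(240°)/I(180°) gauche 4.0 → 4.0 kJ/mol.
I at 240° (eclipsed): tBu(0°)/H(0°) eclipsed 10.0; H(120°)/H(120°) eclipsed 3.9; Ph(240°)/I(240°) eclipsed 16.6 → 30.5 kJ/mol.
I at 300° (staggered): tBu(0°)/I(300°) gauche 6.8; Ph(240°)/I(300°) gauche 4.0 → 10.8 kJ/mol.
Max at 240° (30.5 kJ/mol), min at 180° (4.0 kJ/mol); barrier = 26.5 kJ/mol.

26.5 kJ/mol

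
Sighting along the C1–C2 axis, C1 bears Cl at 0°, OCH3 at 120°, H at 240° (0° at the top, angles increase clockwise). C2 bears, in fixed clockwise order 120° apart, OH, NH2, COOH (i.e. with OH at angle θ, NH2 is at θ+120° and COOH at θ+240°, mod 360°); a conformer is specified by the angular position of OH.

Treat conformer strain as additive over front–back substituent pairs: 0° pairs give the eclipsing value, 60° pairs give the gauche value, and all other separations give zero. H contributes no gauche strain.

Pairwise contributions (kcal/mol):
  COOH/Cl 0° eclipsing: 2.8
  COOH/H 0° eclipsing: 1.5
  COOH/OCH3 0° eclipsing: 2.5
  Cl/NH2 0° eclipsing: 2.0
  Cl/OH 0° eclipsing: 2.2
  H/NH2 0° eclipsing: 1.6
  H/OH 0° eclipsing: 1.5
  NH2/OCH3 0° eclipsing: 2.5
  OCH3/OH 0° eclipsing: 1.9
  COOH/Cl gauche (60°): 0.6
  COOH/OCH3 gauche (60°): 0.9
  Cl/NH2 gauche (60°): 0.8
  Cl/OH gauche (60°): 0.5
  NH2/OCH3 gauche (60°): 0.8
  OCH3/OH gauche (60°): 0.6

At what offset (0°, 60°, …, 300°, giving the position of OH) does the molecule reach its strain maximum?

120°

OH at 0° (eclipsed): Cl–OH eclipsed, OCH3–NH2 eclipsed, H–COOH eclipsed; 2.2 + 2.5 + 1.5 = 6.2 kcal/mol.
OH at 60° (staggered): Cl–OH gauche, Cl–COOH gauche, OCH3–OH gauche, OCH3–NH2 gauche; 0.5 + 0.6 + 0.6 + 0.8 = 2.5 kcal/mol.
OH at 120° (eclipsed): Cl–COOH eclipsed, OCH3–OH eclipsed, H–NH2 eclipsed; 2.8 + 1.9 + 1.6 = 6.3 kcal/mol.
OH at 180° (staggered): Cl–NH2 gauche, Cl–COOH gauche, OCH3–OH gauche, OCH3–COOH gauche; 0.8 + 0.6 + 0.6 + 0.9 = 2.9 kcal/mol.
OH at 240° (eclipsed): Cl–NH2 eclipsed, OCH3–COOH eclipsed, H–OH eclipsed; 2.0 + 2.5 + 1.5 = 6.0 kcal/mol.
OH at 300° (staggered): Cl–OH gauche, Cl–NH2 gauche, OCH3–NH2 gauche, OCH3–COOH gauche; 0.5 + 0.8 + 0.8 + 0.9 = 3.0 kcal/mol.
The maximum (6.3 kcal/mol) occurs with OH at 120°.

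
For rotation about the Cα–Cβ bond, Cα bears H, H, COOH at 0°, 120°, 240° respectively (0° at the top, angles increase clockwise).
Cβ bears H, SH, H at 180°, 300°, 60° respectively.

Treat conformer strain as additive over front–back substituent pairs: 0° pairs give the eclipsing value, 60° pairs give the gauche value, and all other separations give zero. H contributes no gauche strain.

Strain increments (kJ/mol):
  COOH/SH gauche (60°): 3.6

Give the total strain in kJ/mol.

This conformer (staggered): COOH(240°)/SH(300°) gauche 3.6 → 3.6 kJ/mol.

3.6 kJ/mol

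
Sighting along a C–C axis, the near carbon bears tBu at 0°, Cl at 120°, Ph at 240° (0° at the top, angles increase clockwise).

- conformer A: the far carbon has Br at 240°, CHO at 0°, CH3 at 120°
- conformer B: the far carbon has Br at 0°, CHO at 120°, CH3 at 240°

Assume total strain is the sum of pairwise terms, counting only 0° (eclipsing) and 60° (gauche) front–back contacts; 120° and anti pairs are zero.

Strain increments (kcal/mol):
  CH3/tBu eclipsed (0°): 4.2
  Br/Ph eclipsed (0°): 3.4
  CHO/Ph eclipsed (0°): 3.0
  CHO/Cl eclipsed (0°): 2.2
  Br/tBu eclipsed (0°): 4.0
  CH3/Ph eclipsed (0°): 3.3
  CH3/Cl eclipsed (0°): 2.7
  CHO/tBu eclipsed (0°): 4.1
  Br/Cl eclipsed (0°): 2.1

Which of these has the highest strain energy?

A

A is eclipsed. tBu at 0° is eclipsed with CHO at 0° (4.1); Cl at 120° is eclipsed with CH3 at 120° (2.7); Ph at 240° is eclipsed with Br at 240° (3.4). Total 10.2 kcal/mol.
B is eclipsed. tBu at 0° is eclipsed with Br at 0° (4.0); Cl at 120° is eclipsed with CHO at 120° (2.2); Ph at 240° is eclipsed with CH3 at 240° (3.3). Total 9.5 kcal/mol.
A has the highest total (10.2 kcal/mol).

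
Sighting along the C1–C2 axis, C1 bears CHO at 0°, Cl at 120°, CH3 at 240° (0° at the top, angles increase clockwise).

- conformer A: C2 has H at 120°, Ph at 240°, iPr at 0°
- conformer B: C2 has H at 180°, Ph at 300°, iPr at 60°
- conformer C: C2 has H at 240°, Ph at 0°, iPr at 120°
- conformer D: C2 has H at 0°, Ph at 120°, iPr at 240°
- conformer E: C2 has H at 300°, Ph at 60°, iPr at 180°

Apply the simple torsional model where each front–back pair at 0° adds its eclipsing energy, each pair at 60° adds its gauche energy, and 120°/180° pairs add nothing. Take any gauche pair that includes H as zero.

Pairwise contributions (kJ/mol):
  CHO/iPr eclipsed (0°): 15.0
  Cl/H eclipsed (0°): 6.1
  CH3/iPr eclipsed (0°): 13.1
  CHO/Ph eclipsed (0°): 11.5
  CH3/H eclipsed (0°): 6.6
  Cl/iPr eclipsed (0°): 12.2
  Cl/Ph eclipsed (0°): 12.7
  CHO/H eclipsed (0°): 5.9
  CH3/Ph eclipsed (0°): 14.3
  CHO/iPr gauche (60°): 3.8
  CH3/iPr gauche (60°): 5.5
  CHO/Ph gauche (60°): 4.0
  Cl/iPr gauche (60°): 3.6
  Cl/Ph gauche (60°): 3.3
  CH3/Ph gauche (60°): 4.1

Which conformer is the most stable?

A is eclipsed. CHO at 0° is eclipsed with iPr at 0° (15.0); Cl at 120° is eclipsed with H at 120° (6.1); CH3 at 240° is eclipsed with Ph at 240° (14.3). Total 35.4 kJ/mol.
B is staggered. CHO at 0° is gauche with Ph at 300° (4.0); CHO at 0° is gauche with iPr at 60° (3.8); Cl at 120° is gauche with iPr at 60° (3.6); CH3 at 240° is gauche with Ph at 300° (4.1). Total 15.5 kJ/mol.
C is eclipsed. CHO at 0° is eclipsed with Ph at 0° (11.5); Cl at 120° is eclipsed with iPr at 120° (12.2); CH3 at 240° is eclipsed with H at 240° (6.6). Total 30.3 kJ/mol.
D is eclipsed. CHO at 0° is eclipsed with H at 0° (5.9); Cl at 120° is eclipsed with Ph at 120° (12.7); CH3 at 240° is eclipsed with iPr at 240° (13.1). Total 31.7 kJ/mol.
E is staggered. CHO at 0° is gauche with Ph at 60° (4.0); Cl at 120° is gauche with Ph at 60° (3.3); Cl at 120° is gauche with iPr at 180° (3.6); CH3 at 240° is gauche with iPr at 180° (5.5). Total 16.4 kJ/mol.
B has the lowest total (15.5 kJ/mol).

B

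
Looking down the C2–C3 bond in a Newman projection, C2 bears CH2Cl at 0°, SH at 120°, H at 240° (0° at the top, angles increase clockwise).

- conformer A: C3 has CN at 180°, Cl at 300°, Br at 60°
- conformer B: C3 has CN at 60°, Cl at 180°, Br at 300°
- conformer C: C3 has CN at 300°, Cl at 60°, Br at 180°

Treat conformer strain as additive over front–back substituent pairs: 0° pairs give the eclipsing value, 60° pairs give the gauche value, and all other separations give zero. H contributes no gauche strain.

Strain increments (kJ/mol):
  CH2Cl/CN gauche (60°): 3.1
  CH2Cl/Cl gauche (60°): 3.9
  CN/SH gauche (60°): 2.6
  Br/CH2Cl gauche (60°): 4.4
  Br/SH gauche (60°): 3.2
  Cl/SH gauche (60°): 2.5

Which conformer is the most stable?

A (staggered): CH2Cl(0°)/Cl(300°) gauche 3.9; CH2Cl(0°)/Br(60°) gauche 4.4; SH(120°)/CN(180°) gauche 2.6; SH(120°)/Br(60°) gauche 3.2 → 14.1 kJ/mol.
B (staggered): CH2Cl(0°)/CN(60°) gauche 3.1; CH2Cl(0°)/Br(300°) gauche 4.4; SH(120°)/CN(60°) gauche 2.6; SH(120°)/Cl(180°) gauche 2.5 → 12.6 kJ/mol.
C (staggered): CH2Cl(0°)/CN(300°) gauche 3.1; CH2Cl(0°)/Cl(60°) gauche 3.9; SH(120°)/Cl(60°) gauche 2.5; SH(120°)/Br(180°) gauche 3.2 → 12.7 kJ/mol.
B has the lowest total (12.6 kJ/mol).

B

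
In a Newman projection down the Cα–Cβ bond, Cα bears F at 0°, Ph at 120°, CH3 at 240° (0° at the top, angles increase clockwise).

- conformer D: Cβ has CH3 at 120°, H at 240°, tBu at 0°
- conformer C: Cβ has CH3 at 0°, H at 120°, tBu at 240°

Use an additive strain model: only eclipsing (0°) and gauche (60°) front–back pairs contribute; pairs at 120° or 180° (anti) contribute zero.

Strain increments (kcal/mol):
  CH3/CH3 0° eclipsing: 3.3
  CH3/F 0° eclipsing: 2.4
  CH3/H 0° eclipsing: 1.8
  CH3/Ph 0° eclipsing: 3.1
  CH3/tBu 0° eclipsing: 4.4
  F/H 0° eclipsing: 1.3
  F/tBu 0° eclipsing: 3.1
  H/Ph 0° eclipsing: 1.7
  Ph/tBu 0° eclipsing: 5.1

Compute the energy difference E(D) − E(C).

D (eclipsed): F(0°)/tBu(0°) eclipsed 3.1; Ph(120°)/CH3(120°) eclipsed 3.1; CH3(240°)/H(240°) eclipsed 1.8 → 8.0 kcal/mol.
C (eclipsed): F(0°)/CH3(0°) eclipsed 2.4; Ph(120°)/H(120°) eclipsed 1.7; CH3(240°)/tBu(240°) eclipsed 4.4 → 8.5 kcal/mol.
E(D) − E(C) = 8.0 − 8.5 = -0.5 kcal/mol.

-0.5 kcal/mol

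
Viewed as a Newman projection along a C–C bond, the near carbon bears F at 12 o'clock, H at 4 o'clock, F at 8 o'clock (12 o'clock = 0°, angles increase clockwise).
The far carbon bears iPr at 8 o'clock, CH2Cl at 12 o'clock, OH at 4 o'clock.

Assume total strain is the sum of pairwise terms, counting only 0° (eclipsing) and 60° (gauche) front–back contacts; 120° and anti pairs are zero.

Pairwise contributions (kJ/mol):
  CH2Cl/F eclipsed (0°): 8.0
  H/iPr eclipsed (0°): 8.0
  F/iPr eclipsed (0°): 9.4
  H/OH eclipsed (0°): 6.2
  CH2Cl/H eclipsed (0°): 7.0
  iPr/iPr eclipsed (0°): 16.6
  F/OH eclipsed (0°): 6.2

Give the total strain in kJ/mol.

This conformer (eclipsed): F–CH2Cl eclipsed, H–OH eclipsed, F–iPr eclipsed; 8.0 + 6.2 + 9.4 = 23.6 kJ/mol.

23.6 kJ/mol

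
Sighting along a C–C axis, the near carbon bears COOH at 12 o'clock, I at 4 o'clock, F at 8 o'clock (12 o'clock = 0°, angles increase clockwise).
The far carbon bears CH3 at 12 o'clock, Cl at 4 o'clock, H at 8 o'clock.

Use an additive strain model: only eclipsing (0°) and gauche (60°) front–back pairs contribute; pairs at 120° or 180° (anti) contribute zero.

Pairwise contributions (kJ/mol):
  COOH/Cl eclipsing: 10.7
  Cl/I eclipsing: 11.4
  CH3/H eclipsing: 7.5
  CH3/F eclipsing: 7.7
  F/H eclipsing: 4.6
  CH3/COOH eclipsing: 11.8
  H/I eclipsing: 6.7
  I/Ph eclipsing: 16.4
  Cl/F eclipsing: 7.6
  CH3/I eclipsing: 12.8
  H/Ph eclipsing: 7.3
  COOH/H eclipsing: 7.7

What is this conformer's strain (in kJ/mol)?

27.8 kJ/mol

This conformer (eclipsed): COOH(0°)/CH3(0°) eclipsed 11.8; I(120°)/Cl(120°) eclipsed 11.4; F(240°)/H(240°) eclipsed 4.6 → 27.8 kJ/mol.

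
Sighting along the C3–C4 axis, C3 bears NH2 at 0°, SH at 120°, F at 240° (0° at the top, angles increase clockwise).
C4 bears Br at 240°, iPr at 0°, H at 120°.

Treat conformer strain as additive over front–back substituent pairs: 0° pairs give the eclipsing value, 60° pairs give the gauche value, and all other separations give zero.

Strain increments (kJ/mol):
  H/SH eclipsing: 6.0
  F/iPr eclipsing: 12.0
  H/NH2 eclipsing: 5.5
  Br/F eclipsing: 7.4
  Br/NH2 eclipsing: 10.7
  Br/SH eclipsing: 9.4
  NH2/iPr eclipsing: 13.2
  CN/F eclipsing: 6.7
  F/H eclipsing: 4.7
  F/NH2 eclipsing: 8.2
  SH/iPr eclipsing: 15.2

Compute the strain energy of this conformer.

This conformer is eclipsed. NH2 at 0° is eclipsed with iPr at 0° (13.2); SH at 120° is eclipsed with H at 120° (6.0); F at 240° is eclipsed with Br at 240° (7.4). Total 26.6 kJ/mol.

26.6 kJ/mol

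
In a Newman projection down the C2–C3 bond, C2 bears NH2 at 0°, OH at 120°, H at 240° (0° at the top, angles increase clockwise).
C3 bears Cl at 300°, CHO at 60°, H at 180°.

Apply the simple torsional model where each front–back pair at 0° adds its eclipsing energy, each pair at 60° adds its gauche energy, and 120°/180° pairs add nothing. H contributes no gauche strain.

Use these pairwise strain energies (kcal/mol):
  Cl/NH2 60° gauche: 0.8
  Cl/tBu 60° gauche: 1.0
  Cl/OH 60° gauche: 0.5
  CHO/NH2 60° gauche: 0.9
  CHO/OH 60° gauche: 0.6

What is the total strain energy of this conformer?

2.3 kcal/mol

This conformer (staggered): NH2(0°)/Cl(300°) gauche 0.8; NH2(0°)/CHO(60°) gauche 0.9; OH(120°)/CHO(60°) gauche 0.6 → 2.3 kcal/mol.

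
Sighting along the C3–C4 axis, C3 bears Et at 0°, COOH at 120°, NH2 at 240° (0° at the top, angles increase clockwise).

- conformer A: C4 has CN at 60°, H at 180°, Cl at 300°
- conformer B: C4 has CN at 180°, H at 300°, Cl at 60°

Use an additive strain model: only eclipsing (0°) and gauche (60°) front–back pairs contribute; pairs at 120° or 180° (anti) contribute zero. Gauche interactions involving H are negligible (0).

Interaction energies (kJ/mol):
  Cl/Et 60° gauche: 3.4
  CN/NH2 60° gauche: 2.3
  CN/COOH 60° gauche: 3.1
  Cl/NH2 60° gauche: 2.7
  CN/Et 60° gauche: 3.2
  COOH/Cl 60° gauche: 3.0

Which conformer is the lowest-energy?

B

A (staggered): Et–CN gauche, Et–Cl gauche, COOH–CN gauche, NH2–Cl gauche; 3.2 + 3.4 + 3.1 + 2.7 = 12.4 kJ/mol.
B (staggered): Et–Cl gauche, COOH–CN gauche, COOH–Cl gauche, NH2–CN gauche; 3.4 + 3.1 + 3.0 + 2.3 = 11.8 kJ/mol.
B has the lowest total (11.8 kJ/mol).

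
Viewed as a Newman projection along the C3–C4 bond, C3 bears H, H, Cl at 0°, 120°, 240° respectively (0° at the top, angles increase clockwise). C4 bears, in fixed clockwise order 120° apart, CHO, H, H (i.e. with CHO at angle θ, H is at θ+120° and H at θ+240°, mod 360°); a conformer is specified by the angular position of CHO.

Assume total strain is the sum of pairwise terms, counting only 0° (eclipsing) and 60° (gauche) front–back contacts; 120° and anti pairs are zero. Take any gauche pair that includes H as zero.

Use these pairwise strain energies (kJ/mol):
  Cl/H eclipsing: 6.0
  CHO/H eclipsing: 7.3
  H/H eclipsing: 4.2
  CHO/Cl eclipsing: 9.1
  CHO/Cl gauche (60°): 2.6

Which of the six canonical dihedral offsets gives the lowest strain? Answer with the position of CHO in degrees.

CHO at 0° (eclipsed): H–CHO eclipsed, H–H eclipsed, Cl–H eclipsed; 7.3 + 4.2 + 6.0 = 17.5 kJ/mol.
CHO at 60° (staggered): no non-H gauche contacts → 0.0 kJ/mol.
CHO at 120° (eclipsed): H–H eclipsed, H–CHO eclipsed, Cl–H eclipsed; 4.2 + 7.3 + 6.0 = 17.5 kJ/mol.
CHO at 180° (staggered): Cl–CHO gauche; 2.6 = 2.6 kJ/mol.
CHO at 240° (eclipsed): H–H eclipsed, H–H eclipsed, Cl–CHO eclipsed; 4.2 + 4.2 + 9.1 = 17.5 kJ/mol.
CHO at 300° (staggered): Cl–CHO gauche; 2.6 = 2.6 kJ/mol.
The minimum (0.0 kJ/mol) occurs with CHO at 60°.

60°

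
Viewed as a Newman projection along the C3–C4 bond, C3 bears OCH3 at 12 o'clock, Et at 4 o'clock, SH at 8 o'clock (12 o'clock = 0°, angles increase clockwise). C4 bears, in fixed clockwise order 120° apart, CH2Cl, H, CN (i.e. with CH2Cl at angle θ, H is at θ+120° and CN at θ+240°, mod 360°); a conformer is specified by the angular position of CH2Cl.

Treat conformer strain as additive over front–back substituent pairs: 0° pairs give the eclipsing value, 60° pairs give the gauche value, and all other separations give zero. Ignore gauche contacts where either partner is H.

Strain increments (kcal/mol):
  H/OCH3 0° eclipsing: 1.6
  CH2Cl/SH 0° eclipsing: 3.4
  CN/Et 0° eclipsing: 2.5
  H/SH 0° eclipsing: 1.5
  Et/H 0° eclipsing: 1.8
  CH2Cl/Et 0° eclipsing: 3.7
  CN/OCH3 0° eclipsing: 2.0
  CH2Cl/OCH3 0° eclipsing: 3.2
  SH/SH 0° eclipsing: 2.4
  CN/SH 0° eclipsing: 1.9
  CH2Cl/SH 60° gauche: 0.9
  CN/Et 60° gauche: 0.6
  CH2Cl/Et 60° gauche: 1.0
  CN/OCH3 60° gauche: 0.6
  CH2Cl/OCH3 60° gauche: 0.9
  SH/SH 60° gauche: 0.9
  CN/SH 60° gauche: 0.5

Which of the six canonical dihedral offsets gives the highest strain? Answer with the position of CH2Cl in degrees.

240°

CH2Cl at 0° (eclipsed): OCH3–CH2Cl eclipsed, Et–H eclipsed, SH–CN eclipsed; 3.2 + 1.8 + 1.9 = 6.9 kcal/mol.
CH2Cl at 60° (staggered): OCH3–CH2Cl gauche, OCH3–CN gauche, Et–CH2Cl gauche, SH–CN gauche; 0.9 + 0.6 + 1.0 + 0.5 = 3.0 kcal/mol.
CH2Cl at 120° (eclipsed): OCH3–CN eclipsed, Et–CH2Cl eclipsed, SH–H eclipsed; 2.0 + 3.7 + 1.5 = 7.2 kcal/mol.
CH2Cl at 180° (staggered): OCH3–CN gauche, Et–CH2Cl gauche, Et–CN gauche, SH–CH2Cl gauche; 0.6 + 1.0 + 0.6 + 0.9 = 3.1 kcal/mol.
CH2Cl at 240° (eclipsed): OCH3–H eclipsed, Et–CN eclipsed, SH–CH2Cl eclipsed; 1.6 + 2.5 + 3.4 = 7.5 kcal/mol.
CH2Cl at 300° (staggered): OCH3–CH2Cl gauche, Et–CN gauche, SH–CH2Cl gauche, SH–CN gauche; 0.9 + 0.6 + 0.9 + 0.5 = 2.9 kcal/mol.
The maximum (7.5 kcal/mol) occurs with CH2Cl at 240°.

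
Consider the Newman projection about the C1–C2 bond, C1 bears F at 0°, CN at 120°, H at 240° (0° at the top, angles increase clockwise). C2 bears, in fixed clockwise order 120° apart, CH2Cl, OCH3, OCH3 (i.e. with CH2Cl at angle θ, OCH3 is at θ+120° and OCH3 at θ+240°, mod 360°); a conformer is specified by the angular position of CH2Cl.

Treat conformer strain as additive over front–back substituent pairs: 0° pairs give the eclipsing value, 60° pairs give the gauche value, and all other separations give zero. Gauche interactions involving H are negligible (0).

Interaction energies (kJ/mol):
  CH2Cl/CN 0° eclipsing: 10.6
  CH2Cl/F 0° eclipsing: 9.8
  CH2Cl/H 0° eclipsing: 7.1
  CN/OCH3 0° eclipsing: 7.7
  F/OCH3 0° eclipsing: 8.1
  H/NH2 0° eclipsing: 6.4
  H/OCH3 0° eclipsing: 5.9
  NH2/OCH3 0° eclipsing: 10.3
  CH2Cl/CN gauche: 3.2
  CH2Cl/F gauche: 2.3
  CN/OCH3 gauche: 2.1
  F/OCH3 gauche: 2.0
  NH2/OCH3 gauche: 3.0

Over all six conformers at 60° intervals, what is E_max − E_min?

16.1 kJ/mol

CH2Cl at 0° (eclipsed): F–CH2Cl eclipsed, CN–OCH3 eclipsed, H–OCH3 eclipsed; 9.8 + 7.7 + 5.9 = 23.4 kJ/mol.
CH2Cl at 60° (staggered): F–CH2Cl gauche, F–OCH3 gauche, CN–CH2Cl gauche, CN–OCH3 gauche; 2.3 + 2.0 + 3.2 + 2.1 = 9.6 kJ/mol.
CH2Cl at 120° (eclipsed): F–OCH3 eclipsed, CN–CH2Cl eclipsed, H–OCH3 eclipsed; 8.1 + 10.6 + 5.9 = 24.6 kJ/mol.
CH2Cl at 180° (staggered): F–OCH3 gauche, F–OCH3 gauche, CN–CH2Cl gauche, CN–OCH3 gauche; 2.0 + 2.0 + 3.2 + 2.1 = 9.3 kJ/mol.
CH2Cl at 240° (eclipsed): F–OCH3 eclipsed, CN–OCH3 eclipsed, H–CH2Cl eclipsed; 8.1 + 7.7 + 7.1 = 22.9 kJ/mol.
CH2Cl at 300° (staggered): F–CH2Cl gauche, F–OCH3 gauche, CN–OCH3 gauche, CN–OCH3 gauche; 2.3 + 2.0 + 2.1 + 2.1 = 8.5 kJ/mol.
Max at 120° (24.6 kJ/mol), min at 300° (8.5 kJ/mol); barrier = 16.1 kJ/mol.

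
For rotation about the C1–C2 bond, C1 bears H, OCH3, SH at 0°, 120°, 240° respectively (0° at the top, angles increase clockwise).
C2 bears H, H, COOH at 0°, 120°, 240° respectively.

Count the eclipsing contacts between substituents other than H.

Non-H eclipsing pairs: SH(240°)/COOH(240°) — 1 interaction.

1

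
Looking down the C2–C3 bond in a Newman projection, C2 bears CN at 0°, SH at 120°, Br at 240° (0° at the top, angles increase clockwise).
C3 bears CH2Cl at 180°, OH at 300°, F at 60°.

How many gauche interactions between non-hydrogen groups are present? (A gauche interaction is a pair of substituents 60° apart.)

Non-H gauche pairs: CN(0°)/OH(300°); CN(0°)/F(60°); SH(120°)/CH2Cl(180°); SH(120°)/F(60°); Br(240°)/CH2Cl(180°); Br(240°)/OH(300°) — 6 interactions.

6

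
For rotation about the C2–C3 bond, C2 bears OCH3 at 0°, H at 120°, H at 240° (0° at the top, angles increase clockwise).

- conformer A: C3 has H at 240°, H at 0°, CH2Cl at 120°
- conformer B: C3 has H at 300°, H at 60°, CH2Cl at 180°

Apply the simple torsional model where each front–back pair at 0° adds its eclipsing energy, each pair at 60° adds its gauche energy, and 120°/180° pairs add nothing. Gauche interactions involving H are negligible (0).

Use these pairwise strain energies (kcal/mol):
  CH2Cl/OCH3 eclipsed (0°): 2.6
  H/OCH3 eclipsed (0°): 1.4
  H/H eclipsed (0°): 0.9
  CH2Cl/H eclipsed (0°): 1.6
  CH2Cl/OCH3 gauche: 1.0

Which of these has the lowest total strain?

A (eclipsed): OCH3(0°)/H(0°) eclipsed 1.4; H(120°)/CH2Cl(120°) eclipsed 1.6; H(240°)/H(240°) eclipsed 0.9 → 3.9 kcal/mol.
B (staggered): no non-H gauche contacts → 0.0 kcal/mol.
B has the lowest total (0.0 kcal/mol).

B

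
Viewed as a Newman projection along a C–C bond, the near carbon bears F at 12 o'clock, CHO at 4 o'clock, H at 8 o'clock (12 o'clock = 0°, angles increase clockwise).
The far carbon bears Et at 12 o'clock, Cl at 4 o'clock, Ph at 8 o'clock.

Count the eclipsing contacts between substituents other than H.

2

Non-H eclipsing pairs: F(0°)/Et(0°); CHO(120°)/Cl(120°) — 2 interactions.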